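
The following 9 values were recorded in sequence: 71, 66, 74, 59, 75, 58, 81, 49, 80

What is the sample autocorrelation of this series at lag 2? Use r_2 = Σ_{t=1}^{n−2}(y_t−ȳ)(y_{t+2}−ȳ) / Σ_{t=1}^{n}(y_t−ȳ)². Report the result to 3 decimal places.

Mean ȳ = (71 + 66 + 74 + 59 + 75 + 58 + 81 + 49 + 80)/9 = 68.1111
Numerator Σ_{t=1}^{7}(y_t−ȳ)(y_{t+2}−ȳ) = 604.1975
Denominator Σ(y_t−ȳ)² = 952.8889
r_2 = 604.1975 / 952.8889 = 0.634

0.634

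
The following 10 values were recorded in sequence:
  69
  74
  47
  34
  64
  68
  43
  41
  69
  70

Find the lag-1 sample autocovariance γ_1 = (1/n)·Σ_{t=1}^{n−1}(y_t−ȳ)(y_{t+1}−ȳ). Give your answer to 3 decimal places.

22.759

Mean ȳ = (69 + 74 + 47 + 34 + 64 + 68 + 43 + 41 + 69 + 70)/10 = 57.9000
Σ_{t=1}^{9}(y_t−ȳ)(y_{t+1}−ȳ) = 227.5900
γ_1 = 227.5900 / 10 = 22.759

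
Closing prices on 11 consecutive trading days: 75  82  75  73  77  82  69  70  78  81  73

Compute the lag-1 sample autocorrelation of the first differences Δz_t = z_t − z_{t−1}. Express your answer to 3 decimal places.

-0.207

First differences Δz: 7, -7, -2, 4, 5, -13, 1, 8, 3, -8
Mean of differences = -0.2000
Numerator Σ(Δz_t−Δz̄)(Δz_{t+1}−Δz̄) = -93.2400
Denominator Σ(Δz_t−Δz̄)² = 449.6000
r_1(Δz) = -93.2400 / 449.6000 = -0.207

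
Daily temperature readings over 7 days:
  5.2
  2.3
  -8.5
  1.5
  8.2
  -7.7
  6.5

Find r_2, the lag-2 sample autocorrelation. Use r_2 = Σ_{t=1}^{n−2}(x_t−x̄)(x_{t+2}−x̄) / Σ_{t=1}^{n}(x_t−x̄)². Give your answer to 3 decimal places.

Mean x̄ = (5.2 + 2.3 − 8.5 + 1.5 + 8.2 − 7.7 + 6.5)/7 = 1.0714
Σ(x_t−x̄)(x_{t+2}−x̄) = (-39.5163) + (0.5265) + (-68.2306) + (-3.7592) + (38.6980) = -72.2816
Denominator Σ(x_t−x̄)² = 267.5743
r_2 = -72.2816 / 267.5743 = -0.270

-0.270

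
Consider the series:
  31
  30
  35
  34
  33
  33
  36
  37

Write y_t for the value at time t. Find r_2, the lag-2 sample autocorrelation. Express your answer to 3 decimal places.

Mean ȳ = (31 + 30 + 35 + 34 + 33 + 33 + 36 + 37)/8 = 33.6250
Deviations from mean: -2.6250, -3.6250, 1.3750, 0.3750, -0.6250, -0.6250, 2.3750, 3.3750
Numerator Σ_{t=1}^{6}(y_t−ȳ)(y_{t+2}−ȳ) = -9.6563
Denominator Σ(y_t−ȳ)² = 39.8750
r_2 = -9.6563 / 39.8750 = -0.242

-0.242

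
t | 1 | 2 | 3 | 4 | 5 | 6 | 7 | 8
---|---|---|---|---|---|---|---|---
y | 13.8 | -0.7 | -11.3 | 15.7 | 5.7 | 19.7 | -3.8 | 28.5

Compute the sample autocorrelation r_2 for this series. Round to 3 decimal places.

Mean ȳ = (13.8 − 0.7 − 11.3 + 15.7 + 5.7 + 19.7 − 3.8 + 28.5)/8 = 8.4500
Deviations from mean: 5.3500, -9.1500, -19.7500, 7.2500, -2.7500, 11.2500, -12.2500, 20.0500
Numerator Σ_{t=1}^{6}(y_t−ȳ)(y_{t+2}−ȳ) = 223.1250
Denominator Σ(y_t−ȳ)² = 1241.1600
r_2 = 223.1250 / 1241.1600 = 0.180

0.180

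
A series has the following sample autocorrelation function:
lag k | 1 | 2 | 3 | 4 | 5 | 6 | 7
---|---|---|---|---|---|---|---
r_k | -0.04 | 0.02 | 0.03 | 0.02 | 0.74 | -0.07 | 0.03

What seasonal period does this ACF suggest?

5

The largest autocorrelation is r_5 = 0.74; the remaining lags stay at or below 0.03.
The dominant spike at lag 5 indicates a seasonal period of 5.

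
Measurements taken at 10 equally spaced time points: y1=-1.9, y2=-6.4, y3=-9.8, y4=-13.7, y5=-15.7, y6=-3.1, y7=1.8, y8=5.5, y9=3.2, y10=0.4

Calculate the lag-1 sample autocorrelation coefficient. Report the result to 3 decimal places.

0.698

Mean ȳ = (-1.9 − 6.4 − 9.8 − 13.7 − 15.7 − 3.1 + 1.8 + 5.5 + 3.2 + 0.4)/10 = -3.9700
Numerator Σ_{t=1}^{9}(y_t−ȳ)(y_{t+1}−ȳ) = 328.6851
Denominator Σ(y_t−ȳ)² = 470.6810
r_1 = 328.6851 / 470.6810 = 0.698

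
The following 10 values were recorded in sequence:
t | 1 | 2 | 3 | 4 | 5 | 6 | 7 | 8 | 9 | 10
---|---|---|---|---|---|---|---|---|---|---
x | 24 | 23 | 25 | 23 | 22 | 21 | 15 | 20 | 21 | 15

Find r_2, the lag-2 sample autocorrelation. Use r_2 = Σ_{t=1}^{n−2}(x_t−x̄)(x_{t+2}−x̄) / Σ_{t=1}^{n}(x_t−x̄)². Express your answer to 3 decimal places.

0.187

Mean x̄ = (24 + 23 + 25 + 23 + 22 + 21 + 15 + 20 + 21 + 15)/10 = 20.9000
Numerator Σ_{t=1}^{8}(x_t−x̄)(x_{t+2}−x̄) = 19.9800
Denominator Σ(x_t−x̄)² = 106.9000
r_2 = 19.9800 / 106.9000 = 0.187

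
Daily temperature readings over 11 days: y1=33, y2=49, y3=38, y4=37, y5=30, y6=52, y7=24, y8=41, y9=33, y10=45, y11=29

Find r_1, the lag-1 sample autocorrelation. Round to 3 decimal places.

Mean ȳ = (33 + 49 + 38 + 37 + 30 + 52 + 24 + 41 + 33 + 45 + 29)/11 = 37.3636
Numerator Σ_{t=1}^{10}(y_t−ȳ)(y_{t+1}−ȳ) = -505.9504
Denominator Σ(y_t−ȳ)² = 762.5455
r_1 = -505.9504 / 762.5455 = -0.664

-0.664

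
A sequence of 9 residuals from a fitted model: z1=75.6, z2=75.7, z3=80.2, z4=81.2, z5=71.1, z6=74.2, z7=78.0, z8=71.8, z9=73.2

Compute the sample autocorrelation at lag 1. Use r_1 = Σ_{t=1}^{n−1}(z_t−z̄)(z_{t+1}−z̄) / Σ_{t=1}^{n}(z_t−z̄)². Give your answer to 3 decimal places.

0.037

Mean z̄ = (75.6 + 75.7 + 80.2 + 81.2 + 71.1 + 74.2 + 78.0 + 71.8 + 73.2)/9 = 75.6667
Numerator Σ_{t=1}^{8}(z_t−z̄)(z_{t+1}−z̄) = 3.7556
Denominator Σ(z_t−z̄)² = 100.6600
r_1 = 3.7556 / 100.6600 = 0.037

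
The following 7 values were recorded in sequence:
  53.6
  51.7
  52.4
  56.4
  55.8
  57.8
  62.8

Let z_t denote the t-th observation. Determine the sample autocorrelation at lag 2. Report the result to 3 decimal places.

Mean z̄ = (53.6 + 51.7 + 52.4 + 56.4 + 55.8 + 57.8 + 62.8)/7 = 55.7857
Σ(z_t−z̄)(z_{t+2}−z̄) = (7.4002) + (-2.5098) + (-0.0484) + (1.2373) + (0.1002) = 6.1796
Denominator Σ(z_t−z̄)² = 86.5686
r_2 = 6.1796 / 86.5686 = 0.071

0.071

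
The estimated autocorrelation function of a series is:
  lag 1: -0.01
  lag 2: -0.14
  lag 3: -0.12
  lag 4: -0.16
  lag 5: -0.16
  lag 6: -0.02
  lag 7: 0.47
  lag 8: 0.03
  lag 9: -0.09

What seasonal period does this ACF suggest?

The largest autocorrelation is r_7 = 0.47; the remaining lags stay at or below 0.03.
The dominant spike at lag 7 indicates a seasonal period of 7.

7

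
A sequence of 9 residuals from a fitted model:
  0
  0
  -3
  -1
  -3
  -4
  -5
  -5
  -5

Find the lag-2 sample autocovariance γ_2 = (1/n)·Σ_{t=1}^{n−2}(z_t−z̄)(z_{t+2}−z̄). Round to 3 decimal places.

Mean z̄ = (0 + 0 − 3 − 1 − 3 − 4 − 5 − 5 − 5)/9 = -2.8889
Σ_{t=1}^{7}(z_t−z̄)(z_{t+2}−z̄) = 10.0864
γ_2 = 10.0864 / 9 = 1.121

1.121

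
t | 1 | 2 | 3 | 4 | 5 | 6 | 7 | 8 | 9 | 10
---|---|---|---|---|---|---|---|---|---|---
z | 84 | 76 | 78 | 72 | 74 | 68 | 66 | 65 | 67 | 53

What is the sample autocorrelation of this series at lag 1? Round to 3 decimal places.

Mean z̄ = (84 + 76 + 78 + 72 + 74 + 68 + 66 + 65 + 67 + 53)/10 = 70.3000
Numerator Σ_{t=1}^{9}(z_t−z̄)(z_{t+1}−z̄) = 240.1100
Denominator Σ(z_t−z̄)² = 658.1000
r_1 = 240.1100 / 658.1000 = 0.365

0.365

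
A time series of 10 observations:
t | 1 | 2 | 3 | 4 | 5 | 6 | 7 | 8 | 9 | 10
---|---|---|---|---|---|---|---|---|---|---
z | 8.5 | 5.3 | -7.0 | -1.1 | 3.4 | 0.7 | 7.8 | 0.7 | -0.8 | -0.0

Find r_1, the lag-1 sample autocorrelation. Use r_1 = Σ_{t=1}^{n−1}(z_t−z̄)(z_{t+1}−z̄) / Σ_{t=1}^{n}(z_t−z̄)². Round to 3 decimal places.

0.030

Mean z̄ = (8.5 + 5.3 − 7.0 − 1.1 + 3.4 + 0.7 + 7.8 + 0.7 − 0.8 − 0.0)/10 = 1.7500
Numerator Σ_{t=1}^{9}(z_t−z̄)(z_{t+1}−z̄) = 5.8375
Denominator Σ(z_t−z̄)² = 193.9450
r_1 = 5.8375 / 193.9450 = 0.030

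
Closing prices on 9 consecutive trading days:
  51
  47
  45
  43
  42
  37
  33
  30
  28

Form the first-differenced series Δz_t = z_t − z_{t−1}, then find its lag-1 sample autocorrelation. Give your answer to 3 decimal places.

First differences Δz: -4, -2, -2, -1, -5, -4, -3, -2
Mean of differences = -2.8750
Numerator Σ(Δz_t−Δz̄)(Δz_{t+1}−Δz̄) = -0.1406
Denominator Σ(Δz_t−Δz̄)² = 12.8750
r_1(Δz) = -0.1406 / 12.8750 = -0.011

-0.011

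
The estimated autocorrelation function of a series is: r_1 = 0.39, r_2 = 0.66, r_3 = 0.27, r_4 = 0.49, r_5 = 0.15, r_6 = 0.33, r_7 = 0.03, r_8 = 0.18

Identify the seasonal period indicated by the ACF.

2

The largest autocorrelation is r_2 = 0.66, with a weaker echo at lag 4 (0.49); the remaining lags stay at or below 0.39.
The dominant spike at lag 2 indicates a seasonal period of 2.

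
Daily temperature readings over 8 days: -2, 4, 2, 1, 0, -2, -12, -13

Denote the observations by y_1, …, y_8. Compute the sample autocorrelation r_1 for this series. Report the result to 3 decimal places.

0.551

Mean ȳ = (-2 + 4 + 2 + 1 + 0 − 2 − 12 − 13)/8 = -2.7500
Deviations from mean: 0.7500, 6.7500, 4.7500, 3.7500, 2.7500, 0.7500, -9.2500, -10.2500
Σ(y_t−ȳ)(y_{t+1}−ȳ) = (5.0625) + (32.0625) + (17.8125) + (10.3125) + (2.0625) + (-6.9375) + (94.8125) = 155.1875
Denominator Σ(y_t−ȳ)² = 281.5000
r_1 = 155.1875 / 281.5000 = 0.551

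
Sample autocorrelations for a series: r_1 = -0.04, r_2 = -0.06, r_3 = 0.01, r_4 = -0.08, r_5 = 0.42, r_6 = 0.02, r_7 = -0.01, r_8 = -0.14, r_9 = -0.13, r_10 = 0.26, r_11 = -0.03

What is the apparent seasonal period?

5

The largest autocorrelation is r_5 = 0.42, with a weaker echo at lag 10 (0.26); the remaining lags stay at or below 0.02.
The dominant spike at lag 5 indicates a seasonal period of 5.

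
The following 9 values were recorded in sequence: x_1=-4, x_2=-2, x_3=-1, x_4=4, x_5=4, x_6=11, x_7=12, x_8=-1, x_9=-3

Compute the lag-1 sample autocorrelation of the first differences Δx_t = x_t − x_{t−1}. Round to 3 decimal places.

First differences Δx: 2, 1, 5, 0, 7, 1, -13, -2
Mean of differences = 0.1250
Numerator Σ(Δx_t−Δx̄)(Δx_{t+1}−Δx̄) = 26.8594
Denominator Σ(Δx_t−Δx̄)² = 252.8750
r_1(Δx) = 26.8594 / 252.8750 = 0.106

0.106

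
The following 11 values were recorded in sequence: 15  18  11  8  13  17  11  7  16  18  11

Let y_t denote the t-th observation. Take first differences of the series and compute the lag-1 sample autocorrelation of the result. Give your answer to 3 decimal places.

-0.093

First differences Δy: 3, -7, -3, 5, 4, -6, -4, 9, 2, -7
Mean of differences = -0.4000
Numerator Σ(Δy_t−Δȳ)(Δy_{t+1}−Δȳ) = -27.1600
Denominator Σ(Δy_t−Δȳ)² = 292.4000
r_1(Δy) = -27.1600 / 292.4000 = -0.093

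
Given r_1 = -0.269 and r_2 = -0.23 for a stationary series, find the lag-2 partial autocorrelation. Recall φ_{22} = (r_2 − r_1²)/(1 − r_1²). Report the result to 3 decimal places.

φ_{22} = (r_2 − r_1²) / (1 − r_1²)
r_1² = (-0.269)² = 0.072361
Numerator = -0.23 − 0.0724 = -0.3024; denominator = 1 − 0.0724 = 0.9276
φ_{22} = -0.3024 / 0.9276 = -0.326

-0.326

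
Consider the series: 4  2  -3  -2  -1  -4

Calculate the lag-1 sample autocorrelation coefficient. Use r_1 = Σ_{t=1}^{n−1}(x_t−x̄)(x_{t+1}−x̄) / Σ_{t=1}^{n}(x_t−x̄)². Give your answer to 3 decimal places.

Mean x̄ = (4 + 2 − 3 − 2 − 1 − 4)/6 = -0.6667
Deviations from mean: 4.6667, 2.6667, -2.3333, -1.3333, -0.3333, -3.3333
Σ(x_t−x̄)(x_{t+1}−x̄) = (12.4444) + (-6.2222) + (3.1111) + (0.4444) + (1.1111) = 10.8889
Denominator Σ(x_t−x̄)² = 47.3333
r_1 = 10.8889 / 47.3333 = 0.230

0.230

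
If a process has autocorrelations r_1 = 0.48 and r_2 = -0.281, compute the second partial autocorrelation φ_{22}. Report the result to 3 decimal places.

φ_{22} = (r_2 − r_1²) / (1 − r_1²)
r_1² = (0.48)² = 0.2304
Numerator = -0.281 − 0.2304 = -0.5114; denominator = 1 − 0.2304 = 0.7696
φ_{22} = -0.5114 / 0.7696 = -0.665

-0.665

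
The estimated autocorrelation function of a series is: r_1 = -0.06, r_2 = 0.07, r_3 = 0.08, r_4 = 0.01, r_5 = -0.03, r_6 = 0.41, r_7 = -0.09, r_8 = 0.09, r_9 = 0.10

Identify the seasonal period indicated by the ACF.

6

The largest autocorrelation is r_6 = 0.41; the remaining lags stay at or below 0.10.
The dominant spike at lag 6 indicates a seasonal period of 6.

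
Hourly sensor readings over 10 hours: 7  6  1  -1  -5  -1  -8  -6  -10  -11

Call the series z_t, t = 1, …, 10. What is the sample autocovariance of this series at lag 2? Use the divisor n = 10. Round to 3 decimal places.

Mean z̄ = (7 + 6 + 1 − 1 − 5 − 1 − 8 − 6 − 10 − 11)/10 = -2.8000
Σ_{t=1}^{8}(z_t−z̄)(z_{t+2}−z̄) = 117.3200
γ_2 = 117.3200 / 10 = 11.732

11.732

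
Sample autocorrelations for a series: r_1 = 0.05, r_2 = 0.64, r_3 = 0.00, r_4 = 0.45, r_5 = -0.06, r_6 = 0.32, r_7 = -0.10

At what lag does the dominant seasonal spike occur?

The largest autocorrelation is r_2 = 0.64, with weaker echoes at lags 4 (0.45) and 6 (0.32); the remaining lags stay at or below 0.05.
The dominant spike at lag 2 indicates a seasonal period of 2.

2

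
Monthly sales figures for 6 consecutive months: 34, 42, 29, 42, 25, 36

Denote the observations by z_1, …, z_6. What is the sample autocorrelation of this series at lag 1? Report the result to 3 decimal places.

-0.730

Mean z̄ = (34 + 42 + 29 + 42 + 25 + 36)/6 = 34.6667
Deviations from mean: -0.6667, 7.3333, -5.6667, 7.3333, -9.6667, 1.3333
Numerator Σ_{t=1}^{5}(z_t−z̄)(z_{t+1}−z̄) = -171.7778
Denominator Σ(z_t−z̄)² = 235.3333
r_1 = -171.7778 / 235.3333 = -0.730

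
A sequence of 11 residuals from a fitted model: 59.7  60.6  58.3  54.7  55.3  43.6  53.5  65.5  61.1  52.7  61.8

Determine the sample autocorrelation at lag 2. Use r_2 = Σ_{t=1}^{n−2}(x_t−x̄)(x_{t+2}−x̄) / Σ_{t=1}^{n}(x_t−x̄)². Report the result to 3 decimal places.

Mean x̄ = (59.7 + 60.6 + 58.3 + 54.7 + 55.3 + 43.6 + 53.5 + 65.5 + 61.1 + 52.7 + 61.8)/11 = 56.9818
Numerator Σ_{t=1}^{9}(x_t−x̄)(x_{t+2}−x̄) = -115.4579
Denominator Σ(x_t−x̄)² = 352.5164
r_2 = -115.4579 / 352.5164 = -0.328

-0.328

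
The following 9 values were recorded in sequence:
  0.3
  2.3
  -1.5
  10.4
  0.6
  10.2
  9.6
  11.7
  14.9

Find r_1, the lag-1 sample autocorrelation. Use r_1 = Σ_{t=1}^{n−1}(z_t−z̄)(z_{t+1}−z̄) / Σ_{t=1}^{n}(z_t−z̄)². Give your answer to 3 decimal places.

Mean z̄ = (0.3 + 2.3 − 1.5 + 10.4 + 0.6 + 10.2 + 9.6 + 11.7 + 14.9)/9 = 6.5000
Numerator Σ_{t=1}^{8}(z_t−z̄)(z_{t+1}−z̄) = 54.8700
Denominator Σ(z_t−z̄)² = 291.0000
r_1 = 54.8700 / 291.0000 = 0.189

0.189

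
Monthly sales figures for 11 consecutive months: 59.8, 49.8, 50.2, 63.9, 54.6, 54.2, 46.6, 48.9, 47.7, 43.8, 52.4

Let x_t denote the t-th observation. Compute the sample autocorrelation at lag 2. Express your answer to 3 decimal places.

Mean x̄ = (59.8 + 49.8 + 50.2 + 63.9 + 54.6 + 54.2 + 46.6 + 48.9 + 47.7 + 43.8 + 52.4)/11 = 51.9909
Numerator Σ_{t=1}^{9}(x_t−x̄)(x_{t+2}−x̄) = 7.3589
Denominator Σ(x_t−x̄)² = 346.7891
r_2 = 7.3589 / 346.7891 = 0.021

0.021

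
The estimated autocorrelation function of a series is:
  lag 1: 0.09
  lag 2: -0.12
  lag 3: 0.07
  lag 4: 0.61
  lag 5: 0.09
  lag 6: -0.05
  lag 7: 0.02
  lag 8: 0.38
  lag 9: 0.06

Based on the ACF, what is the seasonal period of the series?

4

The largest autocorrelation is r_4 = 0.61, with a weaker echo at lag 8 (0.38); the remaining lags stay at or below 0.09.
The dominant spike at lag 4 indicates a seasonal period of 4.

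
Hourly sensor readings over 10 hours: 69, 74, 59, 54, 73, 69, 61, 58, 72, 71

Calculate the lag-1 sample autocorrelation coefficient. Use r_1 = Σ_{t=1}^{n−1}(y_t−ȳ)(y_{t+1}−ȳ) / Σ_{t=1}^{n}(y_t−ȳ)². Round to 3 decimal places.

-0.008

Mean ȳ = (69 + 74 + 59 + 54 + 73 + 69 + 61 + 58 + 72 + 71)/10 = 66.0000
Numerator Σ_{t=1}^{9}(y_t−ȳ)(y_{t+1}−ȳ) = -4.0000
Denominator Σ(y_t−ȳ)² = 474.0000
r_1 = -4.0000 / 474.0000 = -0.008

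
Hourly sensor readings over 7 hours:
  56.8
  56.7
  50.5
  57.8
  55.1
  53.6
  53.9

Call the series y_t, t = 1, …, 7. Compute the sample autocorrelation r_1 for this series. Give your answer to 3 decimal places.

Mean ȳ = (56.8 + 56.7 + 50.5 + 57.8 + 55.1 + 53.6 + 53.9)/7 = 54.9143
Deviations from mean: 1.8857, 1.7857, -4.4143, 2.8857, 0.1857, -1.3143, -1.0143
Σ(y_t−ȳ)(y_{t+1}−ȳ) = (3.3673) + (-7.8827) + (-12.7384) + (0.5359) + (-0.2441) + (1.3331) = -15.6288
Denominator Σ(y_t−ȳ)² = 37.3486
r_1 = -15.6288 / 37.3486 = -0.418

-0.418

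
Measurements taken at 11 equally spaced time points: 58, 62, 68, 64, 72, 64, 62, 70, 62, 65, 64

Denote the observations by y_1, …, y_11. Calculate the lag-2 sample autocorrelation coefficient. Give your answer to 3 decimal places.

Mean ȳ = (58 + 62 + 68 + 64 + 72 + 64 + 62 + 70 + 62 + 65 + 64)/11 = 64.6364
Numerator Σ_{t=1}^{9}(y_t−ȳ)(y_{t+2}−ȳ) = -7.7190
Denominator Σ(y_t−ȳ)² = 160.5455
r_2 = -7.7190 / 160.5455 = -0.048

-0.048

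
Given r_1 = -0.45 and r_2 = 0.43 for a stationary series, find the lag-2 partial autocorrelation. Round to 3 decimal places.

φ_{22} = (r_2 − r_1²) / (1 − r_1²)
r_1² = (-0.45)² = 0.2025
Numerator = 0.43 − 0.2025 = 0.2275; denominator = 1 − 0.2025 = 0.7975
φ_{22} = 0.2275 / 0.7975 = 0.285

0.285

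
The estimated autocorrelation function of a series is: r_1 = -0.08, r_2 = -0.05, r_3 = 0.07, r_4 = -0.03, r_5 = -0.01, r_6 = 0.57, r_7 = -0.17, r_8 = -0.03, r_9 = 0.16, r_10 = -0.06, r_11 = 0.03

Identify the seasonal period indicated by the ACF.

6

The largest autocorrelation is r_6 = 0.57; the remaining lags stay at or below 0.16.
The dominant spike at lag 6 indicates a seasonal period of 6.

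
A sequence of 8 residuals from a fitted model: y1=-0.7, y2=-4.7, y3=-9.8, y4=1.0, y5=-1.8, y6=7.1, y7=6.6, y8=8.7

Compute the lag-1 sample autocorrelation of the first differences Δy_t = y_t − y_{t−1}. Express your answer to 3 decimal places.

First differences Δy: -4.0, -5.1, 10.8, -2.8, 8.9, -0.5, 2.1
Mean of differences = 1.3429
Numerator Σ(Δy_t−Δȳ)(Δy_{t+1}−Δȳ) = -112.3176
Denominator Σ(Δy_t−Δȳ)² = 237.7371
r_1(Δy) = -112.3176 / 237.7371 = -0.472

-0.472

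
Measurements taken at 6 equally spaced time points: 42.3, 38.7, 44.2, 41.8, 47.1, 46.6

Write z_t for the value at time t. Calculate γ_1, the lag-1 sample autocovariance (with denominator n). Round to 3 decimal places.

Mean z̄ = (42.3 + 38.7 + 44.2 + 41.8 + 47.1 + 46.6)/6 = 43.4500
Deviations: -1.1500, -4.7500, 0.7500, -1.6500, 3.6500, 3.1500
Σ_{t=1}^{5}(z_t−z̄)(z_{t+1}−z̄) = 6.1375
γ_1 = 6.1375 / 6 = 1.023

1.023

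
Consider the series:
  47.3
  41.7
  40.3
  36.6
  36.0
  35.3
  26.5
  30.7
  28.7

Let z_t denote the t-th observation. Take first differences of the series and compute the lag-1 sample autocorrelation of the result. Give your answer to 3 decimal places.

First differences Δz: -5.6, -1.4, -3.7, -0.6, -0.7, -8.8, 4.2, -2.0
Mean of differences = -2.3250
Numerator Σ(Δz_t−Δz̄)(Δz_{t+1}−Δz̄) = -54.5206
Denominator Σ(Δz_t−Δz̄)² = 103.6950
r_1(Δz) = -54.5206 / 103.6950 = -0.526

-0.526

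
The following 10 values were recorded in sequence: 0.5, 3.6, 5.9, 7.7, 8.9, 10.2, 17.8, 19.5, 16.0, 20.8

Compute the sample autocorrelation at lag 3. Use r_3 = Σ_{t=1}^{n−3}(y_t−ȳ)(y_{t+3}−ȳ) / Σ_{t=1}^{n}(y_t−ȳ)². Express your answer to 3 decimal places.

0.171

Mean ȳ = (0.5 + 3.6 + 5.9 + 7.7 + 8.9 + 10.2 + 17.8 + 19.5 + 16.0 + 20.8)/10 = 11.0900
Σ(y_t−ȳ)(y_{t+3}−ȳ) = (35.9001) + (16.4031) + (4.6191) + (-22.7469) + (-18.4179) + (-4.3699) + (65.1541) = 76.5417
Denominator Σ(y_t−ȳ)² = 446.4090
r_3 = 76.5417 / 446.4090 = 0.171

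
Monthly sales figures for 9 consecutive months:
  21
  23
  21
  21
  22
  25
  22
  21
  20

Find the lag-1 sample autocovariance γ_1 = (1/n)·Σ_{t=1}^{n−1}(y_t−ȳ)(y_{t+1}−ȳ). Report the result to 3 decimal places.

0.130

Mean ȳ = (21 + 23 + 21 + 21 + 22 + 25 + 22 + 21 + 20)/9 = 21.7778
Σ_{t=1}^{8}(y_t−ȳ)(y_{t+1}−ȳ) = 1.1728
γ_1 = 1.1728 / 9 = 0.130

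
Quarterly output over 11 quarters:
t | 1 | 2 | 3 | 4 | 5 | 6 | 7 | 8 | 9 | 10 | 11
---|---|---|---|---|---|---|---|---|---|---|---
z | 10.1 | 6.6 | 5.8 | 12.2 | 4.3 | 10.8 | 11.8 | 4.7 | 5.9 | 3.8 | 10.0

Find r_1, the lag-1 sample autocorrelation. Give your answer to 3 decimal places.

-0.303

Mean z̄ = (10.1 + 6.6 + 5.8 + 12.2 + 4.3 + 10.8 + 11.8 + 4.7 + 5.9 + 3.8 + 10.0)/11 = 7.8182
Numerator Σ_{t=1}^{10}(z_t−z̄)(z_{t+1}−z̄) = -30.6921
Denominator Σ(z_t−z̄)² = 101.3964
r_1 = -30.6921 / 101.3964 = -0.303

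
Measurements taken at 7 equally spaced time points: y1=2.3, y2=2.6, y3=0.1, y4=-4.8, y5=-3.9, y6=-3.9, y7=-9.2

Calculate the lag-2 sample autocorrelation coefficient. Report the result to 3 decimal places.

Mean ȳ = (2.3 + 2.6 + 0.1 − 4.8 − 3.9 − 3.9 − 9.2)/7 = -2.4000
Deviations from mean: 4.7000, 5.0000, 2.5000, -2.4000, -1.5000, -1.5000, -6.8000
Σ(y_t−ȳ)(y_{t+2}−ȳ) = (11.7500) + (-12.0000) + (-3.7500) + (3.6000) + (10.2000) = 9.8000
Denominator Σ(y_t−ȳ)² = 109.8400
r_2 = 9.8000 / 109.8400 = 0.089

0.089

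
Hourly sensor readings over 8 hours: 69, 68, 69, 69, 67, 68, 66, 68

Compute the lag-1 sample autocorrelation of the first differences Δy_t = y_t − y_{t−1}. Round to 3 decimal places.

First differences Δy: -1, 1, 0, -2, 1, -2, 2
Mean of differences = -0.1429
Numerator Σ(Δy_t−Δȳ)(Δy_{t+1}−Δȳ) = -9.3061
Denominator Σ(Δy_t−Δȳ)² = 14.8571
r_1(Δy) = -9.3061 / 14.8571 = -0.626

-0.626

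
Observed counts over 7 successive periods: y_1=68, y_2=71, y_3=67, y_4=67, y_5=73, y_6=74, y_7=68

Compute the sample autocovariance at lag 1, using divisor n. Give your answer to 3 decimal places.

-0.073

Mean ȳ = (68 + 71 + 67 + 67 + 73 + 74 + 68)/7 = 69.7143
Deviations: -1.7143, 1.2857, -2.7143, -2.7143, 3.2857, 4.2857, -1.7143
Σ_{t=1}^{6}(y_t−ȳ)(y_{t+1}−ȳ) = -0.5102
γ_1 = -0.5102 / 7 = -0.073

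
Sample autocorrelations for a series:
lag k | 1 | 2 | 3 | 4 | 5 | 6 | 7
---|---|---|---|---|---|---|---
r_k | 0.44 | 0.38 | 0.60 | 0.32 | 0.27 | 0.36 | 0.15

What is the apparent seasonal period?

The largest autocorrelation is r_3 = 0.60; the remaining lags stay at or below 0.44. The elevated value at lag 1 (0.44), dropping to 0.38 at lag 2, reflects decaying short-term dependence rather than seasonality.
The dominant spike at lag 3 indicates a seasonal period of 3.

3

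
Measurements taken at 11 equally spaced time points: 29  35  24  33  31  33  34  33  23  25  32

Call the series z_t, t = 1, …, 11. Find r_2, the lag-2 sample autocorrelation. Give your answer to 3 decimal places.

-0.110

Mean z̄ = (29 + 35 + 24 + 33 + 31 + 33 + 34 + 33 + 23 + 25 + 32)/11 = 30.1818
Numerator Σ_{t=1}^{9}(z_t−z̄)(z_{t+2}−z̄) = -20.2479
Denominator Σ(z_t−z̄)² = 183.6364
r_2 = -20.2479 / 183.6364 = -0.110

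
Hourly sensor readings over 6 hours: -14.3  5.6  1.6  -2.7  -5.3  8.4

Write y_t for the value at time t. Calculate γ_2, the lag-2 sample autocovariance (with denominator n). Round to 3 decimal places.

Mean ȳ = (-14.3 + 5.6 + 1.6 − 2.7 − 5.3 + 8.4)/6 = -1.1167
Deviations: -13.1833, 6.7167, 2.7167, -1.5833, -4.1833, 9.5167
Σ_{t=1}^{4}(y_t−ȳ)(y_{t+2}−ȳ) = -72.8822
γ_2 = -72.8822 / 6 = -12.147

-12.147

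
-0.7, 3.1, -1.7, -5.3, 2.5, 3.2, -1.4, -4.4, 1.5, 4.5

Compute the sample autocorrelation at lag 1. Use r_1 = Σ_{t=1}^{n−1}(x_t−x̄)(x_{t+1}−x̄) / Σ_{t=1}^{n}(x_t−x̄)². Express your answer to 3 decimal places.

-0.015

Mean x̄ = (-0.7 + 3.1 − 1.7 − 5.3 + 2.5 + 3.2 − 1.4 − 4.4 + 1.5 + 4.5)/10 = 0.1300
Numerator Σ_{t=1}^{9}(x_t−x̄)(x_{t+1}−x̄) = -1.5419
Denominator Σ(x_t−x̄)² = 101.2210
r_1 = -1.5419 / 101.2210 = -0.015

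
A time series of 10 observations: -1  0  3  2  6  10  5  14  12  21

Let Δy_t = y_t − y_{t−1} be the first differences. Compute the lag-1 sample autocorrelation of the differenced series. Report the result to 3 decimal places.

-0.690

First differences Δy: 1, 3, -1, 4, 4, -5, 9, -2, 9
Mean of differences = 2.4444
Numerator Σ(Δy_t−Δȳ)(Δy_{t+1}−Δȳ) = -124.3086
Denominator Σ(Δy_t−Δȳ)² = 180.2222
r_1(Δy) = -124.3086 / 180.2222 = -0.690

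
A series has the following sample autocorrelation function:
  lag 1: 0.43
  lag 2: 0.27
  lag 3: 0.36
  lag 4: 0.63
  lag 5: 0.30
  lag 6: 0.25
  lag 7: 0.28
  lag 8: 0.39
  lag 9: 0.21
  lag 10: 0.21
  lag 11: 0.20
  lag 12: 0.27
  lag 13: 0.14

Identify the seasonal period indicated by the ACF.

The largest autocorrelation is r_4 = 0.63; the remaining lags stay at or below 0.43. The elevated value at lag 1 (0.43), dropping to 0.27 at lag 2, reflects decaying short-term dependence rather than seasonality.
The dominant spike at lag 4 indicates a seasonal period of 4.

4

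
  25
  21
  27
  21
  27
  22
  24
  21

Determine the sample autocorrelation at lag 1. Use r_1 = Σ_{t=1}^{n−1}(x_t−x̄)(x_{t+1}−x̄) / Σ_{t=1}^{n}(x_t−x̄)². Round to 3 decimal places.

Mean x̄ = (25 + 21 + 27 + 21 + 27 + 22 + 24 + 21)/8 = 23.5000
Deviations from mean: 1.5000, -2.5000, 3.5000, -2.5000, 3.5000, -1.5000, 0.5000, -2.5000
Numerator Σ_{t=1}^{7}(x_t−x̄)(x_{t+1}−x̄) = -37.2500
Denominator Σ(x_t−x̄)² = 48.0000
r_1 = -37.2500 / 48.0000 = -0.776

-0.776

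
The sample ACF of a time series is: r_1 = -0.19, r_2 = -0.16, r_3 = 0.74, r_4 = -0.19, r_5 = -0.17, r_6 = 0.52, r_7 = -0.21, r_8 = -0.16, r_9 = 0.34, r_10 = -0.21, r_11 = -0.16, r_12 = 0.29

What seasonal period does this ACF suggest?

3

The largest autocorrelation is r_3 = 0.74, with weaker echoes at lags 6 (0.52), 9 (0.34) and 12 (0.29); the remaining lags stay at or below -0.16.
The dominant spike at lag 3 indicates a seasonal period of 3.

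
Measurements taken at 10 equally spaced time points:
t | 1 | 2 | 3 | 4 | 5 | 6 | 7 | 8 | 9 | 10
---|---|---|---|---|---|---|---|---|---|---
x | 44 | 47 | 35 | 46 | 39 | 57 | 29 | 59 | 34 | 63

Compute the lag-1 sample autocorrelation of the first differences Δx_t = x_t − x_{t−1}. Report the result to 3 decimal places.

First differences Δx: 3, -12, 11, -7, 18, -28, 30, -25, 29
Mean of differences = 2.1111
Numerator Σ(Δx_t−Δx̄)(Δx_{t+1}−Δx̄) = -3167.0123
Denominator Σ(Δx_t−Δx̄)² = 3756.8889
r_1(Δx) = -3167.0123 / 3756.8889 = -0.843

-0.843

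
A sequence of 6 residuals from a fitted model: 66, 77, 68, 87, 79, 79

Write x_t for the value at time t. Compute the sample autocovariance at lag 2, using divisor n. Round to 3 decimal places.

16.667

Mean x̄ = (66 + 77 + 68 + 87 + 79 + 79)/6 = 76.0000
Σ_{t=1}^{4}(x_t−x̄)(x_{t+2}−x̄) = 100.0000
γ_2 = 100.0000 / 6 = 16.667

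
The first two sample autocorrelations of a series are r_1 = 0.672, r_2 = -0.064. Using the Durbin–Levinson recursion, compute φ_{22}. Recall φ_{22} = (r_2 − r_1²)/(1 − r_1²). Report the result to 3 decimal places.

-0.940

φ_{22} = (r_2 − r_1²) / (1 − r_1²)
r_1² = (0.672)² = 0.451584
Numerator = -0.064 − 0.4516 = -0.5156; denominator = 1 − 0.4516 = 0.5484
φ_{22} = -0.5156 / 0.5484 = -0.940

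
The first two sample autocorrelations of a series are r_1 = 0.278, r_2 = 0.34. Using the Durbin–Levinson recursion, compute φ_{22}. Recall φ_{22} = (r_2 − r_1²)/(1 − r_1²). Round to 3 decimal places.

0.285

φ_{22} = (r_2 − r_1²) / (1 − r_1²)
r_1² = (0.278)² = 0.077284
Numerator = 0.34 − 0.0773 = 0.2627; denominator = 1 − 0.0773 = 0.9227
φ_{22} = 0.2627 / 0.9227 = 0.285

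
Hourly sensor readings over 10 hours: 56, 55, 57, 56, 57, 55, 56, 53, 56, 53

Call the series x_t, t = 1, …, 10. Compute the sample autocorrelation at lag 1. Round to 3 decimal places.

-0.226

Mean x̄ = (56 + 55 + 57 + 56 + 57 + 55 + 56 + 53 + 56 + 53)/10 = 55.4000
Numerator Σ_{t=1}^{9}(x_t−x̄)(x_{t+1}−x̄) = -4.1600
Denominator Σ(x_t−x̄)² = 18.4000
r_1 = -4.1600 / 18.4000 = -0.226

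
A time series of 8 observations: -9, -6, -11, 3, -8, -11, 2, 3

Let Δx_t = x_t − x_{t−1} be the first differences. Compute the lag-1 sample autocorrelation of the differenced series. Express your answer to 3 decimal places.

-0.488

First differences Δx: 3, -5, 14, -11, -3, 13, 1
Mean of differences = 1.7143
Numerator Σ(Δx_t−Δx̄)(Δx_{t+1}−Δx̄) = -248.6531
Denominator Σ(Δx_t−Δx̄)² = 509.4286
r_1(Δx) = -248.6531 / 509.4286 = -0.488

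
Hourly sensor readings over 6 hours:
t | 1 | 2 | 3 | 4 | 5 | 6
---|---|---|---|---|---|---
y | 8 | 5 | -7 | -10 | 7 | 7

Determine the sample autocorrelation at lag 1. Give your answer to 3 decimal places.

0.186

Mean ȳ = (8 + 5 − 7 − 10 + 7 + 7)/6 = 1.6667
Deviations from mean: 6.3333, 3.3333, -8.6667, -11.6667, 5.3333, 5.3333
Σ(y_t−ȳ)(y_{t+1}−ȳ) = (21.1111) + (-28.8889) + (101.1111) + (-62.2222) + (28.4444) = 59.5556
Denominator Σ(y_t−ȳ)² = 319.3333
r_1 = 59.5556 / 319.3333 = 0.186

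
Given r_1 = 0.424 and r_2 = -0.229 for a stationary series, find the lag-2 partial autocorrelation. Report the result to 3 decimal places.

φ_{22} = (r_2 − r_1²) / (1 − r_1²)
r_1² = (0.424)² = 0.179776
Numerator = -0.229 − 0.1798 = -0.4088; denominator = 1 − 0.1798 = 0.8202
φ_{22} = -0.4088 / 0.8202 = -0.498

-0.498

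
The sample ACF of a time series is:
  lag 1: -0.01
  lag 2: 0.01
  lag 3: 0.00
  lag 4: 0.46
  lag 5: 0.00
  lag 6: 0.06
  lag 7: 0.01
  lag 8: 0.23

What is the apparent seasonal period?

The largest autocorrelation is r_4 = 0.46, with a weaker echo at lag 8 (0.23); the remaining lags stay at or below 0.06.
The dominant spike at lag 4 indicates a seasonal period of 4.

4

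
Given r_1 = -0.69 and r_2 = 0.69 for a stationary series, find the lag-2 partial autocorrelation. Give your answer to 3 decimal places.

φ_{22} = (r_2 − r_1²) / (1 − r_1²)
r_1² = (-0.69)² = 0.4761
Numerator = 0.69 − 0.4761 = 0.2139; denominator = 1 − 0.4761 = 0.5239
φ_{22} = 0.2139 / 0.5239 = 0.408

0.408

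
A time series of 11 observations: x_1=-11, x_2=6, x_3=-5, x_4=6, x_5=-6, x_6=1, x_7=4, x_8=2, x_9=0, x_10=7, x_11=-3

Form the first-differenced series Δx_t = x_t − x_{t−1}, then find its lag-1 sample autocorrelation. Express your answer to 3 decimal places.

-0.668

First differences Δx: 17, -11, 11, -12, 7, 3, -2, -2, 7, -10
Mean of differences = 0.8000
Numerator Σ(Δx_t−Δx̄)(Δx_{t+1}−Δx̄) = -590.4400
Denominator Σ(Δx_t−Δx̄)² = 883.6000
r_1(Δx) = -590.4400 / 883.6000 = -0.668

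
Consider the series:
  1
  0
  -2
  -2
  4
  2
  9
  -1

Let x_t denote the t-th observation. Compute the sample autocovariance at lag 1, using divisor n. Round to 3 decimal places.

-0.502

Mean x̄ = (1 + 0 − 2 − 2 + 4 + 2 + 9 − 1)/8 = 1.3750
Deviations: -0.3750, -1.3750, -3.3750, -3.3750, 2.6250, 0.6250, 7.6250, -2.3750
Σ_{t=1}^{7}(x_t−x̄)(x_{t+1}−x̄) = -4.0156
γ_1 = -4.0156 / 8 = -0.502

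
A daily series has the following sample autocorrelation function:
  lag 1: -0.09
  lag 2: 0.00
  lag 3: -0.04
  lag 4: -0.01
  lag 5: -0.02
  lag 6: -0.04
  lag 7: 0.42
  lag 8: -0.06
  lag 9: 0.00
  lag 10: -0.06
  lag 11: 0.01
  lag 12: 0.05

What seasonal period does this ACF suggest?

7

The largest autocorrelation is r_7 = 0.42; the remaining lags stay at or below 0.05.
The dominant spike at lag 7 indicates a seasonal period of 7.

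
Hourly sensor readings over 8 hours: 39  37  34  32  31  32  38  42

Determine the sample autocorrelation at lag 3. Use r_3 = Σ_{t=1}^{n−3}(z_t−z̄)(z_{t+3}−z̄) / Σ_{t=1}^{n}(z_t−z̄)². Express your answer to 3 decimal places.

-0.462

Mean z̄ = (39 + 37 + 34 + 32 + 31 + 32 + 38 + 42)/8 = 35.6250
Deviations from mean: 3.3750, 1.3750, -1.6250, -3.6250, -4.6250, -3.6250, 2.3750, 6.3750
Numerator Σ_{t=1}^{5}(z_t−z̄)(z_{t+3}−z̄) = -50.7969
Denominator Σ(z_t−z̄)² = 109.8750
r_3 = -50.7969 / 109.8750 = -0.462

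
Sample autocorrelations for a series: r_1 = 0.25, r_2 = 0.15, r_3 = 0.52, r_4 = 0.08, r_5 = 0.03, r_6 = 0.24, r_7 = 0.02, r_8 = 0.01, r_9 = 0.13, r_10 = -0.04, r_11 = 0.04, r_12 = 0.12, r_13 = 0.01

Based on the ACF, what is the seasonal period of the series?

3

The largest autocorrelation is r_3 = 0.52; the remaining lags stay at or below 0.25. The elevated value at lag 1 (0.25), dropping to 0.15 at lag 2, reflects decaying short-term dependence rather than seasonality.
The dominant spike at lag 3 indicates a seasonal period of 3.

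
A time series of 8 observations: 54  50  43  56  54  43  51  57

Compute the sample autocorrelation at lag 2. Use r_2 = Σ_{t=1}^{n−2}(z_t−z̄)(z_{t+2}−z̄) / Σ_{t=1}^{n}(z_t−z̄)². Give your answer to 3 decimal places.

-0.678

Mean z̄ = (54 + 50 + 43 + 56 + 54 + 43 + 51 + 57)/8 = 51.0000
Deviations from mean: 3.0000, -1.0000, -8.0000, 5.0000, 3.0000, -8.0000, 0.0000, 6.0000
Σ(z_t−z̄)(z_{t+2}−z̄) = (-24.0000) + (-5.0000) + (-24.0000) + (-40.0000) + (0.0000) + (-48.0000) = -141.0000
Denominator Σ(z_t−z̄)² = 208.0000
r_2 = -141.0000 / 208.0000 = -0.678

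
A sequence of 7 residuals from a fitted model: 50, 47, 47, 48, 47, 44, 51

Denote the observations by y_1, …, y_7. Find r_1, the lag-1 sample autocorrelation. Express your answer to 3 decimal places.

Mean ȳ = (50 + 47 + 47 + 48 + 47 + 44 + 51)/7 = 47.7143
Deviations from mean: 2.2857, -0.7143, -0.7143, 0.2857, -0.7143, -3.7143, 3.2857
Σ(y_t−ȳ)(y_{t+1}−ȳ) = (-1.6327) + (0.5102) + (-0.2041) + (-0.2041) + (2.6531) + (-12.2041) = -11.0816
Denominator Σ(y_t−ȳ)² = 31.4286
r_1 = -11.0816 / 31.4286 = -0.353

-0.353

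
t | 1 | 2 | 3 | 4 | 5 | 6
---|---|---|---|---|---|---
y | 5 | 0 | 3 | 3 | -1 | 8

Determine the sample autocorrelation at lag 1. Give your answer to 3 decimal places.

Mean ȳ = (5 + 0 + 3 + 3 − 1 + 8)/6 = 3.0000
Deviations from mean: 2.0000, -3.0000, 0.0000, 0.0000, -4.0000, 5.0000
Numerator Σ_{t=1}^{5}(y_t−ȳ)(y_{t+1}−ȳ) = -26.0000
Denominator Σ(y_t−ȳ)² = 54.0000
r_1 = -26.0000 / 54.0000 = -0.481

-0.481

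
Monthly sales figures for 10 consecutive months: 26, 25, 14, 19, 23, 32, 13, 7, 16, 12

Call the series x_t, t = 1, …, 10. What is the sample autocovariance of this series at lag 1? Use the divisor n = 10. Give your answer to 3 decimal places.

Mean x̄ = (26 + 25 + 14 + 19 + 23 + 32 + 13 + 7 + 16 + 12)/10 = 18.7000
Σ_{t=1}^{9}(x_t−x̄)(x_{t+1}−x̄) = 114.0100
γ_1 = 114.0100 / 10 = 11.401

11.401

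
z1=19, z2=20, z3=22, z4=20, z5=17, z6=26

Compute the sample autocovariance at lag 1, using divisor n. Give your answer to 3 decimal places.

-2.963

Mean z̄ = (19 + 20 + 22 + 20 + 17 + 26)/6 = 20.6667
Σ_{t=1}^{5}(z_t−z̄)(z_{t+1}−z̄) = -17.7778
γ_1 = -17.7778 / 6 = -2.963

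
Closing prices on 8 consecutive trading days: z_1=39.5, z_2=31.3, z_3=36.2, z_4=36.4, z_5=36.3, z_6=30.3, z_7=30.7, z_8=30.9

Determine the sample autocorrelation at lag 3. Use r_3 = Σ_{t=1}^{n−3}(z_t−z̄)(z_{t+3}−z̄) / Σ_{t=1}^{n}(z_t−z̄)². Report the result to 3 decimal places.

Mean z̄ = (39.5 + 31.3 + 36.2 + 36.4 + 36.3 + 30.3 + 30.7 + 30.9)/8 = 33.9500
Deviations from mean: 5.5500, -2.6500, 2.2500, 2.4500, 2.3500, -3.6500, -3.2500, -3.0500
Numerator Σ_{t=1}^{5}(z_t−z̄)(z_{t+3}−z̄) = -15.9725
Denominator Σ(z_t−z̄)² = 87.6000
r_3 = -15.9725 / 87.6000 = -0.182

-0.182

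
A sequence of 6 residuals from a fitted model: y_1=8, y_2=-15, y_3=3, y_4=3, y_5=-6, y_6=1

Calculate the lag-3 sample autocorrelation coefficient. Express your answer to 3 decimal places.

Mean ȳ = (8 − 15 + 3 + 3 − 6 + 1)/6 = -1.0000
Deviations from mean: 9.0000, -14.0000, 4.0000, 4.0000, -5.0000, 2.0000
Σ(y_t−ȳ)(y_{t+3}−ȳ) = (36.0000) + (70.0000) + (8.0000) = 114.0000
Denominator Σ(y_t−ȳ)² = 338.0000
r_3 = 114.0000 / 338.0000 = 0.337

0.337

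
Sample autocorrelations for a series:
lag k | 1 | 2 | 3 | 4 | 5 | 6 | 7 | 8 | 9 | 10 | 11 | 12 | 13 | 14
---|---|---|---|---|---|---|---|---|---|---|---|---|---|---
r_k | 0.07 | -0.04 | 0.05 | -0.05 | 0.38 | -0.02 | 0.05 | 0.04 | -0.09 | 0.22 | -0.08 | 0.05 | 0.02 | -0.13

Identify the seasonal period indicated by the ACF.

The largest autocorrelation is r_5 = 0.38, with a weaker echo at lag 10 (0.22); the remaining lags stay at or below 0.07.
The dominant spike at lag 5 indicates a seasonal period of 5.

5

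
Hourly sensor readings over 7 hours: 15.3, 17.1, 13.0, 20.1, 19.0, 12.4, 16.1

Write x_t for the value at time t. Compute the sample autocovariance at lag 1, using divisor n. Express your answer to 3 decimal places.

Mean x̄ = (15.3 + 17.1 + 13.0 + 20.1 + 19.0 + 12.4 + 16.1)/7 = 16.1429
Σ_{t=1}^{6}(x_t−x̄)(x_{t+1}−x̄) = -15.4790
γ_1 = -15.4790 / 7 = -2.211

-2.211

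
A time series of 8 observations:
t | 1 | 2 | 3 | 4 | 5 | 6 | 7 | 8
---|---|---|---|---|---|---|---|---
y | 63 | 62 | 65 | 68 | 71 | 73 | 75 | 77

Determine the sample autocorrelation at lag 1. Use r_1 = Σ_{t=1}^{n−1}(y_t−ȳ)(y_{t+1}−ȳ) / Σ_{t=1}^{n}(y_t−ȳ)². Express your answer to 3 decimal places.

0.686

Mean ȳ = (63 + 62 + 65 + 68 + 71 + 73 + 75 + 77)/8 = 69.2500
Deviations from mean: -6.2500, -7.2500, -4.2500, -1.2500, 1.7500, 3.7500, 5.7500, 7.7500
Σ(y_t−ȳ)(y_{t+1}−ȳ) = (45.3125) + (30.8125) + (5.3125) + (-2.1875) + (6.5625) + (21.5625) + (44.5625) = 151.9375
Denominator Σ(y_t−ȳ)² = 221.5000
r_1 = 151.9375 / 221.5000 = 0.686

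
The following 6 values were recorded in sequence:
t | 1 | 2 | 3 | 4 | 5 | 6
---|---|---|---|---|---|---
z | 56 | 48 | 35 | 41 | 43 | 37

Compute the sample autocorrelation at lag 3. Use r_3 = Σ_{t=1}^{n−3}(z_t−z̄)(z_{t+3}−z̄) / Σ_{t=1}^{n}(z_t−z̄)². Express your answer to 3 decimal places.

0.073

Mean z̄ = (56 + 48 + 35 + 41 + 43 + 37)/6 = 43.3333
Deviations from mean: 12.6667, 4.6667, -8.3333, -2.3333, -0.3333, -6.3333
Σ(z_t−z̄)(z_{t+3}−z̄) = (-29.5556) + (-1.5556) + (52.7778) = 21.6667
Denominator Σ(z_t−z̄)² = 297.3333
r_3 = 21.6667 / 297.3333 = 0.073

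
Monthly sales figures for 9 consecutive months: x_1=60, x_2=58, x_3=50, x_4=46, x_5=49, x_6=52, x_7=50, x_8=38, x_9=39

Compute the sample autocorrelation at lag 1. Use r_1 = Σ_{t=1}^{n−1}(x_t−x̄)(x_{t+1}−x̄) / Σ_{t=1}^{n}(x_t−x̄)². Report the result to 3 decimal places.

0.467

Mean x̄ = (60 + 58 + 50 + 46 + 49 + 52 + 50 + 38 + 39)/9 = 49.1111
Numerator Σ_{t=1}^{8}(x_t−x̄)(x_{t+1}−x̄) = 206.9877
Denominator Σ(x_t−x̄)² = 442.8889
r_1 = 206.9877 / 442.8889 = 0.467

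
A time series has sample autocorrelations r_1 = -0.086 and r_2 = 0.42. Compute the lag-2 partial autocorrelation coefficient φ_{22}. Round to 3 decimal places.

φ_{22} = (r_2 − r_1²) / (1 − r_1²)
r_1² = (-0.086)² = 0.007396
Numerator = 0.42 − 0.0074 = 0.4126; denominator = 1 − 0.0074 = 0.9926
φ_{22} = 0.4126 / 0.9926 = 0.416

0.416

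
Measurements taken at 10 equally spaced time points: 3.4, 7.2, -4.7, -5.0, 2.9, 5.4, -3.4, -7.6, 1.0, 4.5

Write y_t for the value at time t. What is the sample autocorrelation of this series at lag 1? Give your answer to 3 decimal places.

0.089

Mean ȳ = (3.4 + 7.2 − 4.7 − 5.0 + 2.9 + 5.4 − 3.4 − 7.6 + 1.0 + 4.5)/10 = 0.3700
Numerator Σ_{t=1}^{9}(y_t−ȳ)(y_{t+1}−ȳ) = 21.0971
Denominator Σ(y_t−ȳ)² = 237.2610
r_1 = 21.0971 / 237.2610 = 0.089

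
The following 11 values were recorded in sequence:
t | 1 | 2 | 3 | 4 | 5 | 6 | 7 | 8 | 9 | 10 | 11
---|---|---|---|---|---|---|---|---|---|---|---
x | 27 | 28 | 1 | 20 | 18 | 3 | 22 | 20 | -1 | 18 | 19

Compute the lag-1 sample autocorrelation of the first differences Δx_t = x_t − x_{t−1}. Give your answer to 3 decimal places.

First differences Δx: 1, -27, 19, -2, -15, 19, -2, -21, 19, 1
Mean of differences = -0.8000
Numerator Σ(Δx_t−Δx̄)(Δx_{t+1}−Δx̄) = -1217.6400
Denominator Σ(Δx_t−Δx̄)² = 2481.6000
r_1(Δx) = -1217.6400 / 2481.6000 = -0.491

-0.491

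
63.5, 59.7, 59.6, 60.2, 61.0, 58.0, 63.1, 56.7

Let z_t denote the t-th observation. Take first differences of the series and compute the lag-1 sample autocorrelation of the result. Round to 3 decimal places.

First differences Δz: -3.8, -0.1, 0.6, 0.8, -3.0, 5.1, -6.4
Mean of differences = -0.9714
Numerator Σ(Δz_t−Δz̄)(Δz_{t+1}−Δz̄) = -47.1808
Denominator Σ(Δz_t−Δz̄)² = 84.8143
r_1(Δz) = -47.1808 / 84.8143 = -0.556

-0.556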